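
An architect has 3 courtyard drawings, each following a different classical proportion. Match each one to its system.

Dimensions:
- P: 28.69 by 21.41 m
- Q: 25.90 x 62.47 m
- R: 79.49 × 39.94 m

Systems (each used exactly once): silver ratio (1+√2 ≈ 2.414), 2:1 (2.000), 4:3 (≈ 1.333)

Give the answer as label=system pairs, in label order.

Ratios: P ≈ 1.340; Q ≈ 2.412; R ≈ 1.990.
Targets: silver ratio ≈ 2.414; 2:1 ≈ 2.000; 4:3 ≈ 1.333.

P=4:3, Q=silver ratio, R=2:1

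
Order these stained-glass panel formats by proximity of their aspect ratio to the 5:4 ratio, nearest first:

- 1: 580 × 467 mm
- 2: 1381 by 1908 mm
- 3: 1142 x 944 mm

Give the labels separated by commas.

1: 580/467 ≈ 1.242 → |1.242 − 1.250| = 0.008
2: 1908/1381 ≈ 1.382 → |1.382 − 1.250| = 0.132
3: 1142/944 ≈ 1.210 → |1.210 − 1.250| = 0.040

1, 3, 2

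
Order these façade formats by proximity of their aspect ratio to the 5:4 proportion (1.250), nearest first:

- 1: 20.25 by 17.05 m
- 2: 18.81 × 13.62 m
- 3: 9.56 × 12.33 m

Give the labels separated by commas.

Ratios: 1 = 20.25 / 17.05 ≈ 1.188; 2 = 18.81 / 13.62 ≈ 1.381; 3 = 12.33 / 9.56 ≈ 1.290.
|Δ from 1.250|: 1 0.062; 2 0.131; 3 0.040.

3, 1, 2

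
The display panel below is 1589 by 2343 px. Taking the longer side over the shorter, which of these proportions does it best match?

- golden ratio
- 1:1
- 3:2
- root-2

Ratio = 2343 / 1589 ≈ 1.475.
Distances: golden ratio 1.618 (Δ 0.143); 1:1 1.000 (Δ 0.475); 3:2 1.500 (Δ 0.025); root-2 1.414 (Δ 0.061).

3:2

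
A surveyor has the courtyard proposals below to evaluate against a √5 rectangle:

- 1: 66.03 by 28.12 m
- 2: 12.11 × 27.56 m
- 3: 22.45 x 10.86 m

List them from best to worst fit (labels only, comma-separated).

1: 66.03/28.12 ≈ 2.348 → |2.348 − 2.236| = 0.112
2: 27.56/12.11 ≈ 2.276 → |2.276 − 2.236| = 0.040
3: 22.45/10.86 ≈ 2.067 → |2.067 − 2.236| = 0.169

2, 1, 3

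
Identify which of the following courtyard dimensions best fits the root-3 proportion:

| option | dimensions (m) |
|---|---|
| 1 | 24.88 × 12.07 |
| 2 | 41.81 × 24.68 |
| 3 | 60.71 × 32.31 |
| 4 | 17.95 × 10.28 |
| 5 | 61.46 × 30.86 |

Ratios (long/short): 1 ≈ 2.061; 2 ≈ 1.694; 3 ≈ 1.879; 4 ≈ 1.746; 5 ≈ 1.992.
root-3 ≈ 1.732; option 4 is nearest (Δ 0.014).

4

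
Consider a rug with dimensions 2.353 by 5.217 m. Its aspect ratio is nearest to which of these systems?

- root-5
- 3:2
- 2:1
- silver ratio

root-5

5.217/2.353 ≈ 2.217. Nearest candidates are root-5 (2.236, off by 0.019) and silver ratio (2.414, off by 0.197).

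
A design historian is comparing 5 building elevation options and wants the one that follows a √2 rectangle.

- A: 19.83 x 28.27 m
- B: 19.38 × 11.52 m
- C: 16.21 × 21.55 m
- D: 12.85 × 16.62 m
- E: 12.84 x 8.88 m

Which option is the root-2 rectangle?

A

Target root-2 ≈ 1.414.
A: 1.426 (Δ0.012)  B: 1.682 (Δ0.268)  C: 1.329 (Δ0.085)  D: 1.293 (Δ0.121)  E: 1.446 (Δ0.032)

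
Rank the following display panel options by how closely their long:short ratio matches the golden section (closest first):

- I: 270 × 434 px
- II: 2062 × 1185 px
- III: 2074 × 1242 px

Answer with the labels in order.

Ratios: I = 434 / 270 ≈ 1.607; II = 2062 / 1185 ≈ 1.740; III = 2074 / 1242 ≈ 1.670.
|Δ from 1.618|: I 0.011; II 0.122; III 0.052.

I, III, II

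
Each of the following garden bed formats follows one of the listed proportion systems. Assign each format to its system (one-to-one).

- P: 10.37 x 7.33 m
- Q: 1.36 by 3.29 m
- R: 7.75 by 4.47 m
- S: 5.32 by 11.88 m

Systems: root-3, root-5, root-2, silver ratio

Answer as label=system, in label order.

P=root-2, Q=silver ratio, R=root-3, S=root-5

Ratios: P ≈ 1.415; Q ≈ 2.419; R ≈ 1.734; S ≈ 2.233.
Targets: root-3 ≈ 1.732; root-5 ≈ 2.236; root-2 ≈ 1.414; silver ratio ≈ 2.414.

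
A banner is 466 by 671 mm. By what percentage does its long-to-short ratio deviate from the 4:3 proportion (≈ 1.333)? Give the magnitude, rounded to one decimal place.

Ratio = 671 / 466 ≈ 1.4399.
Ideal 4:3 ≈ 1.3333. |1.4399 − 1.3333| / 1.3333 ≈ 8.00% → 8.0%.

8.0%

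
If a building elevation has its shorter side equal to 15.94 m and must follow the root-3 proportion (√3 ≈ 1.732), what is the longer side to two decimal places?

root-3 ≈ 1.73205.
Longer side = 15.94 × 1.73205 ≈ 27.6089 → 27.61 m.

27.61 m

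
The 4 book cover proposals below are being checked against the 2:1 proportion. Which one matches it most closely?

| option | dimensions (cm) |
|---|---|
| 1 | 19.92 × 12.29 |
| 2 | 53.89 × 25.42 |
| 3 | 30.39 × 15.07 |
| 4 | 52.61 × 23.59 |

3

Ratios (long/short): 1 ≈ 1.621; 2 ≈ 2.120; 3 ≈ 2.017; 4 ≈ 2.230.
2:1 ≈ 2.000; option 3 is nearest (Δ 0.017).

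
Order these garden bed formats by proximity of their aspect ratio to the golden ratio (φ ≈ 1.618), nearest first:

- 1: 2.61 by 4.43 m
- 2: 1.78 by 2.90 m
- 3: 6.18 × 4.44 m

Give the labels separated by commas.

2, 1, 3

1: 4.43/2.61 ≈ 1.697 → |1.697 − 1.618| = 0.079
2: 2.90/1.78 ≈ 1.629 → |1.629 − 1.618| = 0.011
3: 6.18/4.44 ≈ 1.392 → |1.392 − 1.618| = 0.226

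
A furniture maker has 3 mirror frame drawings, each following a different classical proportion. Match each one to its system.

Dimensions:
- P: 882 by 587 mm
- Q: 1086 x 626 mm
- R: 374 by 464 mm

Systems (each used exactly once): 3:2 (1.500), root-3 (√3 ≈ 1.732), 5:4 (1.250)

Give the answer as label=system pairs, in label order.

P = 882/587 ≈ 1.503 → 3:2 (1.500)
Q = 1086/626 ≈ 1.735 → root-3 (1.732)
R = 464/374 ≈ 1.241 → 5:4 (1.250)

P=3:2, Q=root-3, R=5:4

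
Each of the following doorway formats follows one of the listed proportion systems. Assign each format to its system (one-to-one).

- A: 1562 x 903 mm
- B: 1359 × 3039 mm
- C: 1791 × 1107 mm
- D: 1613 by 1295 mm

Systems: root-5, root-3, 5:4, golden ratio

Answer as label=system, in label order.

A=root-3, B=root-5, C=golden ratio, D=5:4

Ratios: A ≈ 1.730; B ≈ 2.236; C ≈ 1.618; D ≈ 1.246.
Targets: root-5 ≈ 2.236; root-3 ≈ 1.732; 5:4 ≈ 1.250; golden ratio ≈ 1.618.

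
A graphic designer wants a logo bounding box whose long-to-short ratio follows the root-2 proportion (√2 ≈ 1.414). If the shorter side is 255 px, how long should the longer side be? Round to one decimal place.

360.6 px

root-2 ≈ 1.41421.
Longer side = 255 × 1.41421 ≈ 360.624 → 360.6 px.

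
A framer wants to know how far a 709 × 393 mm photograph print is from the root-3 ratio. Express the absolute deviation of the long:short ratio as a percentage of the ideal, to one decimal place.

Ratio = 709 / 393 ≈ 1.8041.
Ideal root-3 ≈ 1.7321. |1.8041 − 1.7321| / 1.7321 ≈ 4.16% → 4.2%.

4.2%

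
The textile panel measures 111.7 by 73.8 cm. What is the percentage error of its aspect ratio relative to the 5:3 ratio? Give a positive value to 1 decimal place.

9.2%

Ratio = 111.7 / 73.8 ≈ 1.5136.
Ideal 5:3 ≈ 1.6667. |1.5136 − 1.6667| / 1.6667 ≈ 9.19% → 9.2%.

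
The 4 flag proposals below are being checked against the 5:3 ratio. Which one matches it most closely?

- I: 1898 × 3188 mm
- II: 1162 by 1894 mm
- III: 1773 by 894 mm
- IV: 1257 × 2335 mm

Ratios (long/short): I ≈ 1.680; II ≈ 1.630; III ≈ 1.983; IV ≈ 1.858.
5:3 ≈ 1.667; option I is nearest (Δ 0.013).

I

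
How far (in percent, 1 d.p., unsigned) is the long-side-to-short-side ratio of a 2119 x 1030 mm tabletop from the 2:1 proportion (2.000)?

Ratio = 2119 / 1030 ≈ 2.0573.
Ideal 2:1 = 2.0000. |2.0573 − 2.0000| / 2.0000 ≈ 2.87% → 2.9%.

2.9%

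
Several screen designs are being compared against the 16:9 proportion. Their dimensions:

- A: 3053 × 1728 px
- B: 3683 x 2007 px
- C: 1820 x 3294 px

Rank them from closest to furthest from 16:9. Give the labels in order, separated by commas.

A, C, B

A: 3053/1728 ≈ 1.767 → |1.767 − 1.778| = 0.011
B: 3683/2007 ≈ 1.835 → |1.835 − 1.778| = 0.057
C: 3294/1820 ≈ 1.810 → |1.810 − 1.778| = 0.032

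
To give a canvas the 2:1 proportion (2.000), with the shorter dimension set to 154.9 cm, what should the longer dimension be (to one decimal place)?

309.8 cm

2:1 = 2.00000.
Longer side = 154.9 × 2.00000 ≈ 309.800 → 309.8 cm.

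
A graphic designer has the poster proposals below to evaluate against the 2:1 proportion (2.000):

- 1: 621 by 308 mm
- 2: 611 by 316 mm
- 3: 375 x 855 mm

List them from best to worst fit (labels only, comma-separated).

Ratios: 1 = 621 / 308 ≈ 2.016; 2 = 611 / 316 ≈ 1.934; 3 = 855 / 375 ≈ 2.280.
|Δ from 2.000|: 1 0.016; 2 0.066; 3 0.280.

1, 2, 3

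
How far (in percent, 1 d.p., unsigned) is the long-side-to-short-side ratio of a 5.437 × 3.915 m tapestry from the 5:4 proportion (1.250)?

11.1%

Ratio = 5.437 / 3.915 ≈ 1.3888.
Ideal 5:4 = 1.2500. |1.3888 − 1.2500| / 1.2500 ≈ 11.10% → 11.1%.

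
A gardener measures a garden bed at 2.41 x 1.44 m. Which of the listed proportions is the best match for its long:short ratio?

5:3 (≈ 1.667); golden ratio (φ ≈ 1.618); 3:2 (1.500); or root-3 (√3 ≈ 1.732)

2.41/1.44 ≈ 1.674. Nearest candidates are 5:3 (1.667, off by 0.007) and golden ratio (1.618, off by 0.056).

5:3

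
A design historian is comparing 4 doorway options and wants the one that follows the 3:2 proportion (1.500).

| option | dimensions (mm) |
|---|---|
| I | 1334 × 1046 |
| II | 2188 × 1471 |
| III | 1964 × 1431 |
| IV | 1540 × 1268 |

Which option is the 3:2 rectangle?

II

Target 3:2 ≈ 1.500.
I: 1.275 (Δ0.225)  II: 1.487 (Δ0.013)  III: 1.372 (Δ0.128)  IV: 1.215 (Δ0.285)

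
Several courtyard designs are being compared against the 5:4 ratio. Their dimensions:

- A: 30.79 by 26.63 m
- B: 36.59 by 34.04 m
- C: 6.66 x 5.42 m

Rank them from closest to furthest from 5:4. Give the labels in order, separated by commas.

C, A, B

Ratios: A = 30.79 / 26.63 ≈ 1.156; B = 36.59 / 34.04 ≈ 1.075; C = 6.66 / 5.42 ≈ 1.229.
|Δ from 1.250|: A 0.094; B 0.175; C 0.021.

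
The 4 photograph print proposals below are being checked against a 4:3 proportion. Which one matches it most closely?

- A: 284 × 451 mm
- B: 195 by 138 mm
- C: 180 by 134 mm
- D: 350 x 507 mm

Target 4:3 ≈ 1.333.
A: 1.588 (Δ0.255)  B: 1.413 (Δ0.080)  C: 1.343 (Δ0.010)  D: 1.449 (Δ0.116)

C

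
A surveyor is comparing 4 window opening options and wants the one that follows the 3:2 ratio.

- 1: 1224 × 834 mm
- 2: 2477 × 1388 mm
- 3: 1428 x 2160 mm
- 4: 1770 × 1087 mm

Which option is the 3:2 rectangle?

3

Target 3:2 ≈ 1.500.
1: 1.468 (Δ0.032)  2: 1.785 (Δ0.285)  3: 1.513 (Δ0.013)  4: 1.628 (Δ0.128)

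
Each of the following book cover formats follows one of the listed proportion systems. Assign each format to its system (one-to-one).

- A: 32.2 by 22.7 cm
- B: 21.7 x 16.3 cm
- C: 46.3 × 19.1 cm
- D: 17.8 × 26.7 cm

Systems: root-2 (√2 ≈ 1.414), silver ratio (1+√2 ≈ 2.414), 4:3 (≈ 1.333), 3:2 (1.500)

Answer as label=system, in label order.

A = 32.2/22.7 ≈ 1.419 → root-2 (1.414)
B = 21.7/16.3 ≈ 1.331 → 4:3 (1.333)
C = 46.3/19.1 ≈ 2.424 → silver ratio (2.414)
D = 26.7/17.8 ≈ 1.500 → 3:2 (1.500)

A=root-2, B=4:3, C=silver ratio, D=3:2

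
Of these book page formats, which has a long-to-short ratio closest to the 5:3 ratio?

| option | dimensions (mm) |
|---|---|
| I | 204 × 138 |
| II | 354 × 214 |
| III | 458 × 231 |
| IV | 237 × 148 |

Ratios (long/short): I ≈ 1.478; II ≈ 1.654; III ≈ 1.983; IV ≈ 1.601.
5:3 ≈ 1.667; option II is nearest (Δ 0.013).

II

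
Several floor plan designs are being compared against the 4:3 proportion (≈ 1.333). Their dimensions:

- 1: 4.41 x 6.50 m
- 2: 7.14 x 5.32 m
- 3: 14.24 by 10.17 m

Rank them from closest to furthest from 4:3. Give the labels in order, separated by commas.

2, 3, 1

Ratios: 1 = 6.50 / 4.41 ≈ 1.474; 2 = 7.14 / 5.32 ≈ 1.342; 3 = 14.24 / 10.17 ≈ 1.400.
|Δ from 1.333|: 1 0.141; 2 0.009; 3 0.067.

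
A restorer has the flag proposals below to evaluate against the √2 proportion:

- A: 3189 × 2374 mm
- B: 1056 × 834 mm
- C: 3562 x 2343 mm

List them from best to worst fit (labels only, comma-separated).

A, C, B

A: 3189/2374 ≈ 1.343 → |1.343 − 1.414| = 0.071
B: 1056/834 ≈ 1.266 → |1.266 − 1.414| = 0.148
C: 3562/2343 ≈ 1.520 → |1.520 − 1.414| = 0.106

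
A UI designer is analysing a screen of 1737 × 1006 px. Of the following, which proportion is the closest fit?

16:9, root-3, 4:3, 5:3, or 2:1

Ratio = 1737 / 1006 ≈ 1.727.
Distances: 16:9 1.778 (Δ 0.051); root-3 1.732 (Δ 0.005); 4:3 1.333 (Δ 0.394); 5:3 1.667 (Δ 0.060); 2:1 2.000 (Δ 0.273).

root-3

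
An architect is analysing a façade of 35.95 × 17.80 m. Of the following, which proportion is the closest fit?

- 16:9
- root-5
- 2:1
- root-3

Ratio = 35.95 / 17.80 ≈ 2.020.
Distances: 16:9 1.778 (Δ 0.242); root-5 2.236 (Δ 0.216); 2:1 2.000 (Δ 0.020); root-3 1.732 (Δ 0.288).

2:1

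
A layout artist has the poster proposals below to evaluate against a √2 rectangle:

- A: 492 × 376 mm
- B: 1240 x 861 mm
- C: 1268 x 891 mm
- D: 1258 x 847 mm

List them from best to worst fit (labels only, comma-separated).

C, B, D, A

A: 492/376 ≈ 1.309 → |1.309 − 1.414| = 0.105
B: 1240/861 ≈ 1.440 → |1.440 − 1.414| = 0.026
C: 1268/891 ≈ 1.423 → |1.423 − 1.414| = 0.009
D: 1258/847 ≈ 1.485 → |1.485 − 1.414| = 0.071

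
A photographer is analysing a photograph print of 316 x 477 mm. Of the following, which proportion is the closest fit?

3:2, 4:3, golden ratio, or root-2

477/316 ≈ 1.509. Nearest candidates are 3:2 (1.500, off by 0.009) and root-2 (1.414, off by 0.095).

3:2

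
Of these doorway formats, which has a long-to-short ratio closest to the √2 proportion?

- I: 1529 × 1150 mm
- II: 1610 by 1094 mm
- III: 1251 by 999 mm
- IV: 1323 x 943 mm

Target root-2 ≈ 1.414.
I: 1.330 (Δ0.084)  II: 1.472 (Δ0.058)  III: 1.252 (Δ0.162)  IV: 1.403 (Δ0.011)

IV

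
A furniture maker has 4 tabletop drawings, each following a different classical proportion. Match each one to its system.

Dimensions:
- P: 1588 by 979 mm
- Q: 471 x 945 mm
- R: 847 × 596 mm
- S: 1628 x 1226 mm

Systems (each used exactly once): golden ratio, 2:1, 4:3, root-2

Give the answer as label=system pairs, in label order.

Ratios: P ≈ 1.622; Q ≈ 2.006; R ≈ 1.421; S ≈ 1.328.
Targets: golden ratio ≈ 1.618; 2:1 ≈ 2.000; 4:3 ≈ 1.333; root-2 ≈ 1.414.

P=golden ratio, Q=2:1, R=root-2, S=4:3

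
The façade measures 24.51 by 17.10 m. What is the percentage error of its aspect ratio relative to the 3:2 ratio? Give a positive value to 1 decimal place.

Ratio = 24.51 / 17.10 ≈ 1.4333.
Ideal 3:2 = 1.5000. |1.4333 − 1.5000| / 1.5000 ≈ 4.45% → 4.4%.

4.4%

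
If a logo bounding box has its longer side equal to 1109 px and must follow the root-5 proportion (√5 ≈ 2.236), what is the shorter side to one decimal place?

496.0 px

root-5 ≈ 2.23607.
Shorter side = 1109 ÷ 2.23607 ≈ 495.959 → 496.0 px.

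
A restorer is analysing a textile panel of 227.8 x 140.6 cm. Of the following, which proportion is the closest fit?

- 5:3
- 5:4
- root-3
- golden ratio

Ratio = 227.8 / 140.6 ≈ 1.620.
Distances: 5:3 1.667 (Δ 0.047); 5:4 1.250 (Δ 0.370); root-3 1.732 (Δ 0.112); golden ratio 1.618 (Δ 0.002).

golden ratio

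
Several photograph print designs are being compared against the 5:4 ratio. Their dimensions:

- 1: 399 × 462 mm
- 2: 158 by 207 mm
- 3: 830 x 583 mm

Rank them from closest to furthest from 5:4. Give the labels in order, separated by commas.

1: 462/399 ≈ 1.158 → |1.158 − 1.250| = 0.092
2: 207/158 ≈ 1.310 → |1.310 − 1.250| = 0.060
3: 830/583 ≈ 1.424 → |1.424 − 1.250| = 0.174

2, 1, 3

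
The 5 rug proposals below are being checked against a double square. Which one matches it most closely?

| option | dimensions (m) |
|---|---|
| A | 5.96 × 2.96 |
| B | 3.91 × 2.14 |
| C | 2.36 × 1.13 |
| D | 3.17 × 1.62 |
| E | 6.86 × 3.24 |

A

Target 2:1 ≈ 2.000.
A: 2.014 (Δ0.014)  B: 1.827 (Δ0.173)  C: 2.088 (Δ0.088)  D: 1.957 (Δ0.043)  E: 2.117 (Δ0.117)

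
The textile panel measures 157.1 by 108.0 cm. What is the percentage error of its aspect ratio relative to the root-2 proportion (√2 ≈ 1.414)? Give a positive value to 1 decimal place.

Ratio = 157.1 / 108.0 ≈ 1.4546.
Ideal root-2 ≈ 1.4142. |1.4546 − 1.4142| / 1.4142 ≈ 2.86% → 2.9%.

2.9%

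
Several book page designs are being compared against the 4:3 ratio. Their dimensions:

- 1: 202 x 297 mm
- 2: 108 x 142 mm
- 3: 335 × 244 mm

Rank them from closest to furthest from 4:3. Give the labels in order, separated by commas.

Ratios: 1 = 297 / 202 ≈ 1.470; 2 = 142 / 108 ≈ 1.315; 3 = 335 / 244 ≈ 1.373.
|Δ from 1.333|: 1 0.137; 2 0.018; 3 0.040.

2, 3, 1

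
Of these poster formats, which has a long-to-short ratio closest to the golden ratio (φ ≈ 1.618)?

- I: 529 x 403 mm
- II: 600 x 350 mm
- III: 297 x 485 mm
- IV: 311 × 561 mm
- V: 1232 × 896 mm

III

Target golden ratio ≈ 1.618.
I: 1.313 (Δ0.305)  II: 1.714 (Δ0.096)  III: 1.633 (Δ0.015)  IV: 1.804 (Δ0.186)  V: 1.375 (Δ0.243)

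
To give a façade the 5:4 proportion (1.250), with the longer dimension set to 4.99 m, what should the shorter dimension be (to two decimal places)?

3.99 m

5:4 = 1.25000.
Shorter side = 4.99 ÷ 1.25000 ≈ 3.9920 → 3.99 m.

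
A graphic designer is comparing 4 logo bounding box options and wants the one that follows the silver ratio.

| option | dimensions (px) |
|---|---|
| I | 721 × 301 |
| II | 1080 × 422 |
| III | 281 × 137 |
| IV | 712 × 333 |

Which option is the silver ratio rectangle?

Ratios (long/short): I ≈ 2.395; II ≈ 2.559; III ≈ 2.051; IV ≈ 2.138.
silver ratio ≈ 2.414; option I is nearest (Δ 0.019).

I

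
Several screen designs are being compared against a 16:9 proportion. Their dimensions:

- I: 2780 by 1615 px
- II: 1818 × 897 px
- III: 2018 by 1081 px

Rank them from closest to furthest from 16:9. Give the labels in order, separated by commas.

I: 2780/1615 ≈ 1.721 → |1.721 − 1.778| = 0.057
II: 1818/897 ≈ 2.027 → |2.027 − 1.778| = 0.249
III: 2018/1081 ≈ 1.867 → |1.867 − 1.778| = 0.089

I, III, II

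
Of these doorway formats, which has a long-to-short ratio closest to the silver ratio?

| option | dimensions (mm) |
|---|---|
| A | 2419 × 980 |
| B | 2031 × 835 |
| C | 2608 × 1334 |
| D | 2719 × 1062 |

Ratios (long/short): A ≈ 2.468; B ≈ 2.432; C ≈ 1.955; D ≈ 2.560.
silver ratio ≈ 2.414; option B is nearest (Δ 0.018).

B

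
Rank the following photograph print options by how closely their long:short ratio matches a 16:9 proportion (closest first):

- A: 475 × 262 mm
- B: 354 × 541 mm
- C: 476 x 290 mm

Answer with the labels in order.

A: 475/262 ≈ 1.813 → |1.813 − 1.778| = 0.035
B: 541/354 ≈ 1.528 → |1.528 − 1.778| = 0.250
C: 476/290 ≈ 1.641 → |1.641 − 1.778| = 0.137

A, C, B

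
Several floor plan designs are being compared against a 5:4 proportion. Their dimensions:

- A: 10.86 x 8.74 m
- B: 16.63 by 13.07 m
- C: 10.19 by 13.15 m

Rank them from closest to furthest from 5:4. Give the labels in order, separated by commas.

A: 10.86/8.74 ≈ 1.243 → |1.243 − 1.250| = 0.007
B: 16.63/13.07 ≈ 1.272 → |1.272 − 1.250| = 0.022
C: 13.15/10.19 ≈ 1.290 → |1.290 − 1.250| = 0.040

A, B, C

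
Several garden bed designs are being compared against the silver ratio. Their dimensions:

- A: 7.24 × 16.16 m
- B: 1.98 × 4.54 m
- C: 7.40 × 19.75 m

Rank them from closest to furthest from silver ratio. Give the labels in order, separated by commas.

Ratios: A = 16.16 / 7.24 ≈ 2.232; B = 4.54 / 1.98 ≈ 2.293; C = 19.75 / 7.40 ≈ 2.669.
|Δ from 2.414|: A 0.182; B 0.121; C 0.255.

B, A, C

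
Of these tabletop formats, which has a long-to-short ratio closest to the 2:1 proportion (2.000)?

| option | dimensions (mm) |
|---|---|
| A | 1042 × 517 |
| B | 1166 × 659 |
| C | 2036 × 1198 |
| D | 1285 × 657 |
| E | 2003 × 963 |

A

Ratios (long/short): A ≈ 2.015; B ≈ 1.769; C ≈ 1.699; D ≈ 1.956; E ≈ 2.080.
2:1 ≈ 2.000; option A is nearest (Δ 0.015).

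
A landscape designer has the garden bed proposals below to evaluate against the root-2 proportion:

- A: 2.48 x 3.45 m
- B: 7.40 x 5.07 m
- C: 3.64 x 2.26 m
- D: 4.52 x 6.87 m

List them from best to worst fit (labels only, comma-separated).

Ratios: A = 3.45 / 2.48 ≈ 1.391; B = 7.40 / 5.07 ≈ 1.460; C = 3.64 / 2.26 ≈ 1.611; D = 6.87 / 4.52 ≈ 1.520.
|Δ from 1.414|: A 0.023; B 0.046; C 0.197; D 0.106.

A, B, D, C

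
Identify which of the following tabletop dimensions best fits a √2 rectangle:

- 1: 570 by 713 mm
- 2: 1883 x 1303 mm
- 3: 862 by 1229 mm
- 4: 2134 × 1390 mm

3

Ratios (long/short): 1 ≈ 1.251; 2 ≈ 1.445; 3 ≈ 1.426; 4 ≈ 1.535.
root-2 ≈ 1.414; option 3 is nearest (Δ 0.012).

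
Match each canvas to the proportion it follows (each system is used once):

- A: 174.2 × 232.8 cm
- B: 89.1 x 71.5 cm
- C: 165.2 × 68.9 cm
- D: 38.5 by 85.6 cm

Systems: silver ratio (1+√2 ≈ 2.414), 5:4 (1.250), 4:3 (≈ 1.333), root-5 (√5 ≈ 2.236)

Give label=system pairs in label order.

A=4:3, B=5:4, C=silver ratio, D=root-5

A = 232.8/174.2 ≈ 1.336 → 4:3 (1.333)
B = 89.1/71.5 ≈ 1.246 → 5:4 (1.250)
C = 165.2/68.9 ≈ 2.398 → silver ratio (2.414)
D = 85.6/38.5 ≈ 2.223 → root-5 (2.236)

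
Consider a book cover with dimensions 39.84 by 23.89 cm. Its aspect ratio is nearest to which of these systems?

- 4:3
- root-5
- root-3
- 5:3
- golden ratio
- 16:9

39.84/23.89 ≈ 1.668. Nearest candidates are 5:3 (1.667, off by 0.001) and golden ratio (1.618, off by 0.050).

5:3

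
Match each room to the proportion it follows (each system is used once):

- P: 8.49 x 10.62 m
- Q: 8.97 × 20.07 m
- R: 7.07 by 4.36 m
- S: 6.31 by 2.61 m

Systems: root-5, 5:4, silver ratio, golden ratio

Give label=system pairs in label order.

P=5:4, Q=root-5, R=golden ratio, S=silver ratio

P = 10.62/8.49 ≈ 1.251 → 5:4 (1.250)
Q = 20.07/8.97 ≈ 2.237 → root-5 (2.236)
R = 7.07/4.36 ≈ 1.622 → golden ratio (1.618)
S = 6.31/2.61 ≈ 2.418 → silver ratio (2.414)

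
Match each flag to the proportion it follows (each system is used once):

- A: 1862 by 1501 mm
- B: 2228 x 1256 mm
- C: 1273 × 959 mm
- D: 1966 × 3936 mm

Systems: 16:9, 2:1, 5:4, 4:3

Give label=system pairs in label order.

A=5:4, B=16:9, C=4:3, D=2:1

A = 1862/1501 ≈ 1.241 → 5:4 (1.250)
B = 2228/1256 ≈ 1.774 → 16:9 (1.778)
C = 1273/959 ≈ 1.327 → 4:3 (1.333)
D = 3936/1966 ≈ 2.002 → 2:1 (2.000)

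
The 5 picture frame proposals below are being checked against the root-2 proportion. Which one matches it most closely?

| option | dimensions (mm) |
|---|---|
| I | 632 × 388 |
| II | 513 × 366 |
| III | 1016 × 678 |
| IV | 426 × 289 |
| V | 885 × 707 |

Ratios (long/short): I ≈ 1.629; II ≈ 1.402; III ≈ 1.499; IV ≈ 1.474; V ≈ 1.252.
root-2 ≈ 1.414; option II is nearest (Δ 0.012).

II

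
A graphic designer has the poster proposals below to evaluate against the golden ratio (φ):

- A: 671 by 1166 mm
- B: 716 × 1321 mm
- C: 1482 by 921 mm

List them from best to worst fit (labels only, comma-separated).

A: 1166/671 ≈ 1.738 → |1.738 − 1.618| = 0.120
B: 1321/716 ≈ 1.845 → |1.845 − 1.618| = 0.227
C: 1482/921 ≈ 1.609 → |1.609 − 1.618| = 0.009

C, A, B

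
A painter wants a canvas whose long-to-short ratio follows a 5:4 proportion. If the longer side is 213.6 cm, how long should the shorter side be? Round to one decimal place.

170.9 cm

5:4 = 1.25000.
Shorter side = 213.6 ÷ 1.25000 ≈ 170.880 → 170.9 cm.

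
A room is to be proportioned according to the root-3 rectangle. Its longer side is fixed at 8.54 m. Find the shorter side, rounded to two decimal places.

4.93 m

root-3 ≈ 1.73205.
Shorter side = 8.54 ÷ 1.73205 ≈ 4.9306 → 4.93 m.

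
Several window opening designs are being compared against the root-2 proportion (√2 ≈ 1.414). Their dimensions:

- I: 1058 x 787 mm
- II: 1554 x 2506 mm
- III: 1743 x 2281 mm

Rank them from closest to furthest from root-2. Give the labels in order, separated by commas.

I, III, II

Ratios: I = 1058 / 787 ≈ 1.344; II = 2506 / 1554 ≈ 1.613; III = 2281 / 1743 ≈ 1.309.
|Δ from 1.414|: I 0.070; II 0.199; III 0.105.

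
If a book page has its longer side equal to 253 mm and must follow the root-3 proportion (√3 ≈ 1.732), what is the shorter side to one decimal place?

root-3 ≈ 1.73205.
Shorter side = 253 ÷ 1.73205 ≈ 146.070 → 146.1 mm.

146.1 mm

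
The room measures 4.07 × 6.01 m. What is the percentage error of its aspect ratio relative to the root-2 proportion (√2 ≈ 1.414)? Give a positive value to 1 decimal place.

4.4%

Ratio = 6.01 / 4.07 ≈ 1.4767.
Ideal root-2 ≈ 1.4142. |1.4767 − 1.4142| / 1.4142 ≈ 4.42% → 4.4%.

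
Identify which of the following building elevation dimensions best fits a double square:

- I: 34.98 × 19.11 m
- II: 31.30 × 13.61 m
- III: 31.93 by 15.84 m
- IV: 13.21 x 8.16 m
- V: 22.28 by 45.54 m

Ratios (long/short): I ≈ 1.830; II ≈ 2.300; III ≈ 2.016; IV ≈ 1.619; V ≈ 2.044.
2:1 ≈ 2.000; option III is nearest (Δ 0.016).

III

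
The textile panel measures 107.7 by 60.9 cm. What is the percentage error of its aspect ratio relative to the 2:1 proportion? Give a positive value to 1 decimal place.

Ratio = 107.7 / 60.9 ≈ 1.7685.
Ideal 2:1 = 2.0000. |1.7685 − 2.0000| / 2.0000 ≈ 11.58% → 11.6%.

11.6%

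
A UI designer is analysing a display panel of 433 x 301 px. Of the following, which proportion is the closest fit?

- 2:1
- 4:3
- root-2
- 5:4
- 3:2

Ratio = 433 / 301 ≈ 1.439.
Distances: 2:1 2.000 (Δ 0.561); 4:3 1.333 (Δ 0.106); root-2 1.414 (Δ 0.025); 5:4 1.250 (Δ 0.189); 3:2 1.500 (Δ 0.061).

root-2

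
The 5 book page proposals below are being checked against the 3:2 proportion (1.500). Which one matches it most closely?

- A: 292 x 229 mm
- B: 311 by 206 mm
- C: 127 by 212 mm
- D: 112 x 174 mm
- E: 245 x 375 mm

Target 3:2 ≈ 1.500.
A: 1.275 (Δ0.225)  B: 1.510 (Δ0.010)  C: 1.669 (Δ0.169)  D: 1.554 (Δ0.054)  E: 1.531 (Δ0.031)

B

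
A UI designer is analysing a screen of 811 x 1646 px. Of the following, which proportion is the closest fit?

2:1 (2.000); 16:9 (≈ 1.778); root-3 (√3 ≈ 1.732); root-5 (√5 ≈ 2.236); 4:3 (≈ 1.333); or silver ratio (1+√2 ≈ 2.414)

2:1

Ratio = 1646 / 811 ≈ 2.030.
Distances: 2:1 2.000 (Δ 0.030); 16:9 1.778 (Δ 0.252); root-3 1.732 (Δ 0.298); root-5 2.236 (Δ 0.206); 4:3 1.333 (Δ 0.697); silver ratio 2.414 (Δ 0.384).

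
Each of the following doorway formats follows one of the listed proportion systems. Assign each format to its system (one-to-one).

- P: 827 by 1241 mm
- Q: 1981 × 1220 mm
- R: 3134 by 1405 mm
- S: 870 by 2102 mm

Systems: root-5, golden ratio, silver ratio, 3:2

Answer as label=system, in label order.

P = 1241/827 ≈ 1.501 → 3:2 (1.500)
Q = 1981/1220 ≈ 1.624 → golden ratio (1.618)
R = 3134/1405 ≈ 2.231 → root-5 (2.236)
S = 2102/870 ≈ 2.416 → silver ratio (2.414)

P=3:2, Q=golden ratio, R=root-5, S=silver ratio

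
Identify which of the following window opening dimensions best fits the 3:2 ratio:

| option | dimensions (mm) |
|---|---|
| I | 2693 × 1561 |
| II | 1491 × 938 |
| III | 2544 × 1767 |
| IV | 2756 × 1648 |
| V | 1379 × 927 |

Ratios (long/short): I ≈ 1.725; II ≈ 1.590; III ≈ 1.440; IV ≈ 1.672; V ≈ 1.488.
3:2 ≈ 1.500; option V is nearest (Δ 0.012).

V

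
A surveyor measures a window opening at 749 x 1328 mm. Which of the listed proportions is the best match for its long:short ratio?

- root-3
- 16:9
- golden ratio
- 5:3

Ratio = 1328 / 749 ≈ 1.773.
Distances: root-3 1.732 (Δ 0.041); 16:9 1.778 (Δ 0.005); golden ratio 1.618 (Δ 0.155); 5:3 1.667 (Δ 0.106).

16:9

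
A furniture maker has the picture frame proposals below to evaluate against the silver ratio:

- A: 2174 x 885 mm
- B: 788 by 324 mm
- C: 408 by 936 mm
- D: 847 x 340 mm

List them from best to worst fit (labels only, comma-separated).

Ratios: A = 2174 / 885 ≈ 2.456; B = 788 / 324 ≈ 2.432; C = 936 / 408 ≈ 2.294; D = 847 / 340 ≈ 2.491.
|Δ from 2.414|: A 0.042; B 0.018; C 0.120; D 0.077.

B, A, D, C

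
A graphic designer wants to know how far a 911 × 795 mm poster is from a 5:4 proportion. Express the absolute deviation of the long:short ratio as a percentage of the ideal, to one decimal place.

Ratio = 911 / 795 ≈ 1.1459.
Ideal 5:4 = 1.2500. |1.1459 − 1.2500| / 1.2500 ≈ 8.33% → 8.3%.

8.3%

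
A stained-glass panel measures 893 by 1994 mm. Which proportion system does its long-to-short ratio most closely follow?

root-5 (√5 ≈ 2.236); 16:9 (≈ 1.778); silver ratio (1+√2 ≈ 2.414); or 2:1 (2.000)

root-5

1994/893 ≈ 2.233. Nearest candidates are root-5 (2.236, off by 0.003) and silver ratio (2.414, off by 0.181).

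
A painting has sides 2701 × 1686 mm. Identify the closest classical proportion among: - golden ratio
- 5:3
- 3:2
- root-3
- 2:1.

golden ratio

Ratio = 2701 / 1686 ≈ 1.602.
Distances: golden ratio 1.618 (Δ 0.016); 5:3 1.667 (Δ 0.065); 3:2 1.500 (Δ 0.102); root-3 1.732 (Δ 0.130); 2:1 2.000 (Δ 0.398).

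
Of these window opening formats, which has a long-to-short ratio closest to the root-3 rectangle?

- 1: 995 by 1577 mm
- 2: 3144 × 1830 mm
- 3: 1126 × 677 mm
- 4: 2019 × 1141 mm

2

Target root-3 ≈ 1.732.
1: 1.585 (Δ0.147)  2: 1.718 (Δ0.014)  3: 1.663 (Δ0.069)  4: 1.770 (Δ0.038)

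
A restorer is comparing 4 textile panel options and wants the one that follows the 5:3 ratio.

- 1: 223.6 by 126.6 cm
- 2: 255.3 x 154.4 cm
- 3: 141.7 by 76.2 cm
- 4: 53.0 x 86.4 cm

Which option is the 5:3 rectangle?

2

Ratios (long/short): 1 ≈ 1.766; 2 ≈ 1.653; 3 ≈ 1.860; 4 ≈ 1.630.
5:3 ≈ 1.667; option 2 is nearest (Δ 0.014).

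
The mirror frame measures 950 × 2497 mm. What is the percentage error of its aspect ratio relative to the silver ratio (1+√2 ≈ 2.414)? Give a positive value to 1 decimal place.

8.9%

Ratio = 2497 / 950 ≈ 2.6284.
Ideal silver ratio ≈ 2.4142. |2.6284 − 2.4142| / 2.4142 ≈ 8.87% → 8.9%.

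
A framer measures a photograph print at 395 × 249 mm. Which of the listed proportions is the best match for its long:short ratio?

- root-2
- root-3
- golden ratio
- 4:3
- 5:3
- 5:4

395/249 ≈ 1.586. Nearest candidates are golden ratio (1.618, off by 0.032) and 5:3 (1.667, off by 0.081).

golden ratio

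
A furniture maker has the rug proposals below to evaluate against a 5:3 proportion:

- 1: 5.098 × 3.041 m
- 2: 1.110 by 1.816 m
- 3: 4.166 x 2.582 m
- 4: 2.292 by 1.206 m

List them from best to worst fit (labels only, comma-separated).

Ratios: 1 = 5.098 / 3.041 ≈ 1.676; 2 = 1.816 / 1.110 ≈ 1.636; 3 = 4.166 / 2.582 ≈ 1.613; 4 = 2.292 / 1.206 ≈ 1.900.
|Δ from 1.667|: 1 0.009; 2 0.031; 3 0.054; 4 0.233.

1, 2, 3, 4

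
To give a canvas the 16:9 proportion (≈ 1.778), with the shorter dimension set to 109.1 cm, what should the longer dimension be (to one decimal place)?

16:9 ≈ 1.77778.
Longer side = 109.1 × 1.77778 ≈ 193.956 → 194.0 cm.

194.0 cm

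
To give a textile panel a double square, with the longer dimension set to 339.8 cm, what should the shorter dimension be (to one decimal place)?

2:1 = 2.00000.
Shorter side = 339.8 ÷ 2.00000 ≈ 169.900 → 169.9 cm.

169.9 cm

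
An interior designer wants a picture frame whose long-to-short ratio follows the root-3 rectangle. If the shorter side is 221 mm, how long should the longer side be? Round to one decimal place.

root-3 ≈ 1.73205.
Longer side = 221 × 1.73205 ≈ 382.783 → 382.8 mm.

382.8 mm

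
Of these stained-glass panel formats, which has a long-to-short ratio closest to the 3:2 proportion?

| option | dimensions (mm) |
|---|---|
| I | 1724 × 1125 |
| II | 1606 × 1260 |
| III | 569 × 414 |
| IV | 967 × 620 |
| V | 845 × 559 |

Target 3:2 ≈ 1.500.
I: 1.532 (Δ0.032)  II: 1.275 (Δ0.225)  III: 1.374 (Δ0.126)  IV: 1.560 (Δ0.060)  V: 1.512 (Δ0.012)

V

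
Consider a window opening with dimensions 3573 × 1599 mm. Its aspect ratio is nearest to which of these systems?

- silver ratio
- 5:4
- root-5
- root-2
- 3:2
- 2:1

root-5

3573/1599 ≈ 2.235. Nearest candidates are root-5 (2.236, off by 0.001) and silver ratio (2.414, off by 0.179).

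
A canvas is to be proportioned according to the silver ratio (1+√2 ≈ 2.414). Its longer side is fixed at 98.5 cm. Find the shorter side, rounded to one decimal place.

40.8 cm

silver ratio ≈ 2.41421.
Shorter side = 98.5 ÷ 2.41421 ≈ 40.800 → 40.8 cm.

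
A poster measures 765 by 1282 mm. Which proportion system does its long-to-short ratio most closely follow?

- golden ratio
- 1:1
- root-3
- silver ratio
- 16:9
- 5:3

5:3

1282/765 ≈ 1.676. Nearest candidates are 5:3 (1.667, off by 0.009) and root-3 (1.732, off by 0.056).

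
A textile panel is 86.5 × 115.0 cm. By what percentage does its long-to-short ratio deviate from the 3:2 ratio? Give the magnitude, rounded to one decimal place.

11.4%

Ratio = 115.0 / 86.5 ≈ 1.3295.
Ideal 3:2 = 1.5000. |1.3295 − 1.5000| / 1.5000 ≈ 11.37% → 11.4%.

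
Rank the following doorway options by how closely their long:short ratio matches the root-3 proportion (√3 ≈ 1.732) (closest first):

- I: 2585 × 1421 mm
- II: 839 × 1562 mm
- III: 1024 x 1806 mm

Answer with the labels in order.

Ratios: I = 2585 / 1421 ≈ 1.819; II = 1562 / 839 ≈ 1.862; III = 1806 / 1024 ≈ 1.764.
|Δ from 1.732|: I 0.087; II 0.130; III 0.032.

III, I, II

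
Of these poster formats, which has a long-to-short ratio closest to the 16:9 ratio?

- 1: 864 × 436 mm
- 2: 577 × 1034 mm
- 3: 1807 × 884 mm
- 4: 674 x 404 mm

Target 16:9 ≈ 1.778.
1: 1.982 (Δ0.204)  2: 1.792 (Δ0.014)  3: 2.044 (Δ0.266)  4: 1.668 (Δ0.110)

2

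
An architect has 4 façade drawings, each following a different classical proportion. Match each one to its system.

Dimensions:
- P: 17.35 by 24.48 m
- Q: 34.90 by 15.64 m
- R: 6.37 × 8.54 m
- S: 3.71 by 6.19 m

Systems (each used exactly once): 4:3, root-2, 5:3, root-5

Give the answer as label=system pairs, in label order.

P=root-2, Q=root-5, R=4:3, S=5:3

Ratios: P ≈ 1.411; Q ≈ 2.231; R ≈ 1.341; S ≈ 1.668.
Targets: 4:3 ≈ 1.333; root-2 ≈ 1.414; 5:3 ≈ 1.667; root-5 ≈ 2.236.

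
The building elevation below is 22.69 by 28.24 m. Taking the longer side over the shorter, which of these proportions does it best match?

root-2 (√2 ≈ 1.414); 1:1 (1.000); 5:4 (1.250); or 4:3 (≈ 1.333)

5:4

Ratio = 28.24 / 22.69 ≈ 1.245.
Distances: root-2 1.414 (Δ 0.169); 1:1 1.000 (Δ 0.245); 5:4 1.250 (Δ 0.005); 4:3 1.333 (Δ 0.088).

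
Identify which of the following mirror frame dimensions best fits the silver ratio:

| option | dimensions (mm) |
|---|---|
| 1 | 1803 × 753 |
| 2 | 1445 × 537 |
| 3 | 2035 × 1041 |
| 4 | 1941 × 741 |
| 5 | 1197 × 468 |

Target silver ratio ≈ 2.414.
1: 2.394 (Δ0.020)  2: 2.691 (Δ0.277)  3: 1.955 (Δ0.459)  4: 2.619 (Δ0.205)  5: 2.558 (Δ0.144)

1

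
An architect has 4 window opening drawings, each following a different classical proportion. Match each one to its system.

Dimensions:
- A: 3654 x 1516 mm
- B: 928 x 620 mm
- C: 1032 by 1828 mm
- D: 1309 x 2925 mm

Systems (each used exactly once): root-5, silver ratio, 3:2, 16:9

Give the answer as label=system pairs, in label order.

A=silver ratio, B=3:2, C=16:9, D=root-5

Ratios: A ≈ 2.410; B ≈ 1.497; C ≈ 1.771; D ≈ 2.235.
Targets: root-5 ≈ 2.236; silver ratio ≈ 2.414; 3:2 ≈ 1.500; 16:9 ≈ 1.778.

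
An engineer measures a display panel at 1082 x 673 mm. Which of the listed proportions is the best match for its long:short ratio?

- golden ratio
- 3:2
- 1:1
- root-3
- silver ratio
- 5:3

golden ratio

1082/673 ≈ 1.608. Nearest candidates are golden ratio (1.618, off by 0.010) and 5:3 (1.667, off by 0.059).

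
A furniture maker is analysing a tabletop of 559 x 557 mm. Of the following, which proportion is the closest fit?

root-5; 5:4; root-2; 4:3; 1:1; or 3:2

Ratio = 559 / 557 ≈ 1.004.
Distances: root-5 2.236 (Δ 1.232); 5:4 1.250 (Δ 0.246); root-2 1.414 (Δ 0.410); 4:3 1.333 (Δ 0.329); 1:1 1.000 (Δ 0.004); 3:2 1.500 (Δ 0.496).

1:1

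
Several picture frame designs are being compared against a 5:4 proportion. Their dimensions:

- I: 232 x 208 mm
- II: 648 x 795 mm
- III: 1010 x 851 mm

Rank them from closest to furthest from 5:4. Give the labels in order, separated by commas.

II, III, I

Ratios: I = 232 / 208 ≈ 1.115; II = 795 / 648 ≈ 1.227; III = 1010 / 851 ≈ 1.187.
|Δ from 1.250|: I 0.135; II 0.023; III 0.063.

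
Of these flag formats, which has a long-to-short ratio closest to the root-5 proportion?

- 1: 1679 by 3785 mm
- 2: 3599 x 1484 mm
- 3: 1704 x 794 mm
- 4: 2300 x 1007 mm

Ratios (long/short): 1 ≈ 2.254; 2 ≈ 2.425; 3 ≈ 2.146; 4 ≈ 2.284.
root-5 ≈ 2.236; option 1 is nearest (Δ 0.018).

1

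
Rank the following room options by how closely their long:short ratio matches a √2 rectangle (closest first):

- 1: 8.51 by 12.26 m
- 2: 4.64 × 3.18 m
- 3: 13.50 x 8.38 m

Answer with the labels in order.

1: 12.26/8.51 ≈ 1.441 → |1.441 − 1.414| = 0.027
2: 4.64/3.18 ≈ 1.459 → |1.459 − 1.414| = 0.045
3: 13.50/8.38 ≈ 1.611 → |1.611 − 1.414| = 0.197

1, 2, 3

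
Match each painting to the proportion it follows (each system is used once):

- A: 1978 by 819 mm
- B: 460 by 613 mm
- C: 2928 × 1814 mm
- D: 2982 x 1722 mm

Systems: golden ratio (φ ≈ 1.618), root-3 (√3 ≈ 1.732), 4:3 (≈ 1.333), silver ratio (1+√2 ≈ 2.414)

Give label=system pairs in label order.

A=silver ratio, B=4:3, C=golden ratio, D=root-3

A = 1978/819 ≈ 2.415 → silver ratio (2.414)
B = 613/460 ≈ 1.333 → 4:3 (1.333)
C = 2928/1814 ≈ 1.614 → golden ratio (1.618)
D = 2982/1722 ≈ 1.732 → root-3 (1.732)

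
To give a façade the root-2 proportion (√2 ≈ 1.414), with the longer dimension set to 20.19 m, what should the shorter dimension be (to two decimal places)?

root-2 ≈ 1.41421.
Shorter side = 20.19 ÷ 1.41421 ≈ 14.2765 → 14.28 m.

14.28 m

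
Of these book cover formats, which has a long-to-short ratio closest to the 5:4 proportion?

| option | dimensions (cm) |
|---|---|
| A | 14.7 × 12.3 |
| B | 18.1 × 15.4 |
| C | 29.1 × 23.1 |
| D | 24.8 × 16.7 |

Ratios (long/short): A ≈ 1.195; B ≈ 1.175; C ≈ 1.260; D ≈ 1.485.
5:4 ≈ 1.250; option C is nearest (Δ 0.010).

C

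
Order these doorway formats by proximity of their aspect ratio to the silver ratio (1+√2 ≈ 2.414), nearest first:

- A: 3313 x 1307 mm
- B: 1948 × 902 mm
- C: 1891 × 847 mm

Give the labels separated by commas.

A: 3313/1307 ≈ 2.535 → |2.535 − 2.414| = 0.121
B: 1948/902 ≈ 2.160 → |2.160 − 2.414| = 0.254
C: 1891/847 ≈ 2.233 → |2.233 − 2.414| = 0.181

A, C, B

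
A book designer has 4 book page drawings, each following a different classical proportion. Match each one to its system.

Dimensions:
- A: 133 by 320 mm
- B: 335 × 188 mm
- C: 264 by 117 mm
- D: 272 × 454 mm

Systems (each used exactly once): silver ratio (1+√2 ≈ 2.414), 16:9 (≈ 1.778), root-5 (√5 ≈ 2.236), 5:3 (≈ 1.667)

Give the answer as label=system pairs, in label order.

A = 320/133 ≈ 2.406 → silver ratio (2.414)
B = 335/188 ≈ 1.782 → 16:9 (1.778)
C = 264/117 ≈ 2.256 → root-5 (2.236)
D = 454/272 ≈ 1.669 → 5:3 (1.667)

A=silver ratio, B=16:9, C=root-5, D=5:3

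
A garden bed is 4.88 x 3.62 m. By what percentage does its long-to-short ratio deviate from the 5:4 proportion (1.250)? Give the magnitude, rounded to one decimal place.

7.8%

Ratio = 4.88 / 3.62 ≈ 1.3481.
Ideal 5:4 = 1.2500. |1.3481 − 1.2500| / 1.2500 ≈ 7.85% → 7.8%.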